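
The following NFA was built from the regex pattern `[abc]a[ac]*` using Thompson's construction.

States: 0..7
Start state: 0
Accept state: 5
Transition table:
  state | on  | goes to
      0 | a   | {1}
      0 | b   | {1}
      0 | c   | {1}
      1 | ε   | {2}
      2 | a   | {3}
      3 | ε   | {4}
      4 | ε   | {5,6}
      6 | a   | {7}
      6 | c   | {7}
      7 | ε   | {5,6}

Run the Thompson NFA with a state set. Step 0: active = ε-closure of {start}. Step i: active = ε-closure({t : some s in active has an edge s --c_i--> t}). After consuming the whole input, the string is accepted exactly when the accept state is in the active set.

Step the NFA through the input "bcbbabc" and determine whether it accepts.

Answer: REJECT

Trace:
start: ε-closure({0}) = {0}
'b' @ 1: {1,2}
'c' @ 2: {}  — dead — no transitions
rest 'bbabc' ignored (set empty)
after full input: {}  (accept=5 not in)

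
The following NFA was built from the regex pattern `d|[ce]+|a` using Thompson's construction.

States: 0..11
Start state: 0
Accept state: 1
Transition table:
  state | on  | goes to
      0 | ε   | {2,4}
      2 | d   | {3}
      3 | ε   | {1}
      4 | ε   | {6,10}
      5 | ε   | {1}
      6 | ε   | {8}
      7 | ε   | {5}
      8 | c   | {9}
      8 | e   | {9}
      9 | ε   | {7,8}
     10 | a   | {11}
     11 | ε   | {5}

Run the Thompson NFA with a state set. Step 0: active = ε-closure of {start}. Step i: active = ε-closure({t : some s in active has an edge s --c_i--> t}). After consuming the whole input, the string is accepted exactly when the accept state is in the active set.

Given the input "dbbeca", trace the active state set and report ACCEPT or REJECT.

Answer: REJECT

Derivation:
S₀ = ε-closure({0}) = {0,2,4,6,8,10}
'd' @ 1: {1,3}  ✓accept
'b' @ 2: {}  — dead — no transitions
rest 'beca' ignored (set empty)
final: {}; accept 1 not in set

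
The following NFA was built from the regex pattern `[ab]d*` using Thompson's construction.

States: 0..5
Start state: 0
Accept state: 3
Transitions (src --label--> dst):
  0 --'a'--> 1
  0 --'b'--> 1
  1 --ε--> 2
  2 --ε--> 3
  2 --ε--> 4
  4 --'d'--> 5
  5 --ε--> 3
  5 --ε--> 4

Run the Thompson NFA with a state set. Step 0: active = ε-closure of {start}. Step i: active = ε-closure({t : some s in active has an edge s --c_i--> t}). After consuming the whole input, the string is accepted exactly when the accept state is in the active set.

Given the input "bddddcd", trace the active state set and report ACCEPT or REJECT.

start: ε-closure({0}) = {0}
'b' @ 1: {1,2,3,4}  [accepting]
'd' @ 2: {3,4,5}  [accepting]
'd' @ 3: {3,4,5}  [accepting]
'd' @ 4: {3,4,5}  [accepting]
'd' @ 5: {3,4,5}  [accepting]
'c' @ 6: {}  — state set empty
rest 'd' ignored (set empty)
final: {}; accept 3 not in set

Answer: REJECT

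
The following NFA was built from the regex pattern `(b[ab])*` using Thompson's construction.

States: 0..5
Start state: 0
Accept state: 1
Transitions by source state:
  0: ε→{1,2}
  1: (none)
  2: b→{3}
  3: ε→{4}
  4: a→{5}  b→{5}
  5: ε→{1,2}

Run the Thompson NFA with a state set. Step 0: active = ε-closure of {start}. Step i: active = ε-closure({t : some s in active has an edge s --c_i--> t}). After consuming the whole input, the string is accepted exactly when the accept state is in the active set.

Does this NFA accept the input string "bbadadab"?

Answer: REJECT

Trace:
S₀ = ε-closure({0}) = {0,1,2}
'b' @ 1: {3,4}
'b' @ 2: {1,2,5}  [accepting]
'a' @ 3: {}  — state set empty
rest 'dadab' ignored (set empty)
end set {} — state 1 not in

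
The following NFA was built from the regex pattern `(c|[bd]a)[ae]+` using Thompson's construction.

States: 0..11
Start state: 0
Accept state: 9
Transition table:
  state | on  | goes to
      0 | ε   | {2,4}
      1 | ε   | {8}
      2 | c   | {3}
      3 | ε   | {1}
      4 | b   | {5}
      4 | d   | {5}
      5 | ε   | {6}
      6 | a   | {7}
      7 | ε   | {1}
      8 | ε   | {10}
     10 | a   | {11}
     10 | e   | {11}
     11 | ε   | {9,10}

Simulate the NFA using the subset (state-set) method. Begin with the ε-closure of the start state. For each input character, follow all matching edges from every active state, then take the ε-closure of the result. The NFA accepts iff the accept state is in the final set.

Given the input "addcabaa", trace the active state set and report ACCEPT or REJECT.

Answer: REJECT

Trace:
initial (ε-close {0}): {0,2,4}
'a' @ 1: {}  — dead — no transitions
rest 'ddcabaa' ignored (set empty)
final: {}; accept 9 not in set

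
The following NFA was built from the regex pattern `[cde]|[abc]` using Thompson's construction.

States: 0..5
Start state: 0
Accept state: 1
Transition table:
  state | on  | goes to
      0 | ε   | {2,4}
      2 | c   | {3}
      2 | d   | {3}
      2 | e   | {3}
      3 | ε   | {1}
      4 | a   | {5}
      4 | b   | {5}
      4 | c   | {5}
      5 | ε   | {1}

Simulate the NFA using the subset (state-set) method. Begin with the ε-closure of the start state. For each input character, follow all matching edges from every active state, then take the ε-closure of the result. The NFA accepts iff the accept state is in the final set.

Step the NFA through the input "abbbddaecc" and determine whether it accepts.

Answer: REJECT

Derivation:
S₀ = ε-closure({0}) = {0,2,4}
'a' @ 1: {1,5}  ✓accept
'b' @ 2: {}  — dead — no transitions
rest 'bbddaecc' ignored (set empty)
final: {}; accept 1 not in set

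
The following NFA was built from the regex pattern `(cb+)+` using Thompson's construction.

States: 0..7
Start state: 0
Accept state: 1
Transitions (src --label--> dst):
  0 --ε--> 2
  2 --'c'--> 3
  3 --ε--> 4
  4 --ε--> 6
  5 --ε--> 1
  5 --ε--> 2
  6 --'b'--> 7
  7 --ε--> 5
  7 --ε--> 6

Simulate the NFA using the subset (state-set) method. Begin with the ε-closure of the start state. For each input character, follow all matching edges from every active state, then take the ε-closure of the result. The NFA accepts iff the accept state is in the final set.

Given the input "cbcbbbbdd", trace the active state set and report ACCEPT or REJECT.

Answer: REJECT

Trace:
initial (ε-close {0}): {0,2}
'c' @ 1: {3,4,6}
'b' @ 2: {1,2,5,6,7}  ✓accept
'c' @ 3: {3,4,6}
'b' @ 4: {1,2,5,6,7}  ✓accept
'b' @ 5: {1,2,5,6,7}  ✓accept
'b' @ 6: {1,2,5,6,7}  ✓accept
'b' @ 7: {1,2,5,6,7}  ✓accept
'd' @ 8: {}  — no active states
rest 'd' ignored (set empty)
final: {}; accept 1 not in set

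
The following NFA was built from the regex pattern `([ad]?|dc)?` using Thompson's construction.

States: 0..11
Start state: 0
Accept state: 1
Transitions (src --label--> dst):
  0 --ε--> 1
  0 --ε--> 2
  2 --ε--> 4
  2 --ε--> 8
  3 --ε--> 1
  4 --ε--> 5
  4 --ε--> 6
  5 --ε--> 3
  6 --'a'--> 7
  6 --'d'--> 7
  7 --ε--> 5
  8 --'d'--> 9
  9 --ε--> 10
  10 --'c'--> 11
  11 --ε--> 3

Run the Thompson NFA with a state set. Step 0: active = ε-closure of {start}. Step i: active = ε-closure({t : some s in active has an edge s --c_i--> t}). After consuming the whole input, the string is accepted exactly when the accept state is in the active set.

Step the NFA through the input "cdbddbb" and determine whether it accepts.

Answer: REJECT

Derivation:
initial (ε-close {0}): {0,1,2,3,4,5,6,8}
'c' @ 1: {}  — dead — no transitions
rest 'dbddbb' ignored (set empty)
final: {}; accept 1 not in set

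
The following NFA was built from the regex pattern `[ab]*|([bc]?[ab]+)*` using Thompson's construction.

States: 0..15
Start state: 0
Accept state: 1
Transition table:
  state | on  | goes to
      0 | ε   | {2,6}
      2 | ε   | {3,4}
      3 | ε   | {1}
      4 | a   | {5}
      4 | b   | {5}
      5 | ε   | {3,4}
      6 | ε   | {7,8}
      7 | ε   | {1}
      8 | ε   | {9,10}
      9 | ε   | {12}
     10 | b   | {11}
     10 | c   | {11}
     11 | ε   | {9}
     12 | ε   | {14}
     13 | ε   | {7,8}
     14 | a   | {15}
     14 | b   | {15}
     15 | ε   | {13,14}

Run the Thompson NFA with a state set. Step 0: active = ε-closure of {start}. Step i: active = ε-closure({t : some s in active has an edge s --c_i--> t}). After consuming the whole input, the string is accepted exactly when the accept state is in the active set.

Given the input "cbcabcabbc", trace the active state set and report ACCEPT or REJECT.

S₀ = ε-closure({0}) = {0,1,2,3,4,6,7,8,9,10,12,14}
'c' @ 1: {9,11,12,14}
'b' @ 2: {1,7,8,9,10,12,13,14,15}  ✓accept
'c' @ 3: {9,11,12,14}
'a' @ 4: {1,7,8,9,10,12,13,14,15}  ✓accept
'b' @ 5: {1,7,8,9,10,11,12,13,14,15}  ✓accept
'c' @ 6: {9,11,12,14}
'a' @ 7: {1,7,8,9,10,12,13,14,15}  ✓accept
'b' @ 8: {1,7,8,9,10,11,12,13,14,15}  ✓accept
'b' @ 9: {1,7,8,9,10,11,12,13,14,15}  ✓accept
'c' @ 10: {9,11,12,14}
final: {9,11,12,14}; accept 1 not in set

Answer: REJECT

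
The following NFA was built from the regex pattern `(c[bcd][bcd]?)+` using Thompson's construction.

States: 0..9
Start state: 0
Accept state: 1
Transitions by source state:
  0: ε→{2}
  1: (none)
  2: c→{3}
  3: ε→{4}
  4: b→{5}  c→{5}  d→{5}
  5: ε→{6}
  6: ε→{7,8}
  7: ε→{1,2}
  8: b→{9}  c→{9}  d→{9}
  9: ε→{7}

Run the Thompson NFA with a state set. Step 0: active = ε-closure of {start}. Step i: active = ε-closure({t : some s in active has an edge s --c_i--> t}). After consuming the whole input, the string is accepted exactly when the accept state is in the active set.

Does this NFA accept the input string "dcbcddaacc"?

Answer: REJECT

Steps:
initial (ε-close {0}): {0,2}
'd' @ 1: {}  — dead — no transitions
rest 'cbcddaacc' ignored (set empty)
after full input: {}  (accept=1 not in)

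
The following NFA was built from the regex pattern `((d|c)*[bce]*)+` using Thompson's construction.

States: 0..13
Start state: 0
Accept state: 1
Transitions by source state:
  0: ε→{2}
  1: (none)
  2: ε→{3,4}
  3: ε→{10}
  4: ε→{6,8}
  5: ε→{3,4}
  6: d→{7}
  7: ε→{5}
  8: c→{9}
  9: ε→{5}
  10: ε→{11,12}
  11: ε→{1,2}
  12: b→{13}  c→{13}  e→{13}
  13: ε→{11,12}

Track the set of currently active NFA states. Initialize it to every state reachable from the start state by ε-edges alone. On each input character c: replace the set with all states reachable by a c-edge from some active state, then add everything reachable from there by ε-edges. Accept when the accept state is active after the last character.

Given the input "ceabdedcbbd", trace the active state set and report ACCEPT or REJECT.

S₀ = ε-closure({0}) = {0,1,2,3,4,6,8,10,11,12}
'c' @ 1: {1,2,3,4,5,6,8,9,10,11,12,13}  (accept∈set)
'e' @ 2: {1,2,3,4,6,8,10,11,12,13}  (accept∈set)
'a' @ 3: {}  — no active states
rest 'bdedcbbd' ignored (set empty)
after full input: {}  (accept=1 not in)

Answer: REJECT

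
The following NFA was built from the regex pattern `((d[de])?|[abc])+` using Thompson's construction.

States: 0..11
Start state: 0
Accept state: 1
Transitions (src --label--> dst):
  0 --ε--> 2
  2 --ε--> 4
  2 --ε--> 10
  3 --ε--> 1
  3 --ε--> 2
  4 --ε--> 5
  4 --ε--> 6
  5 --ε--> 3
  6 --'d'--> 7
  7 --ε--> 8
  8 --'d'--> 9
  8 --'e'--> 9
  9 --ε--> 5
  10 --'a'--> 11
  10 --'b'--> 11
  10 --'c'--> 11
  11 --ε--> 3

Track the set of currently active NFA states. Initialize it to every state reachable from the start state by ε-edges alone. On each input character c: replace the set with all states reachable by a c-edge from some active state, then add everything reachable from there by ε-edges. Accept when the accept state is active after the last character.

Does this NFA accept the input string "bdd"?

S₀ = ε-closure({0}) = {0,1,2,3,4,5,6,10}
'b' @ 1: {1,2,3,4,5,6,10,11}  (accept∈set)
'd' @ 2: {7,8}
'd' @ 3: {1,2,3,4,5,6,9,10}  (accept∈set)
end set {1,2,3,4,5,6,9,10} — state 1 in

Answer: ACCEPT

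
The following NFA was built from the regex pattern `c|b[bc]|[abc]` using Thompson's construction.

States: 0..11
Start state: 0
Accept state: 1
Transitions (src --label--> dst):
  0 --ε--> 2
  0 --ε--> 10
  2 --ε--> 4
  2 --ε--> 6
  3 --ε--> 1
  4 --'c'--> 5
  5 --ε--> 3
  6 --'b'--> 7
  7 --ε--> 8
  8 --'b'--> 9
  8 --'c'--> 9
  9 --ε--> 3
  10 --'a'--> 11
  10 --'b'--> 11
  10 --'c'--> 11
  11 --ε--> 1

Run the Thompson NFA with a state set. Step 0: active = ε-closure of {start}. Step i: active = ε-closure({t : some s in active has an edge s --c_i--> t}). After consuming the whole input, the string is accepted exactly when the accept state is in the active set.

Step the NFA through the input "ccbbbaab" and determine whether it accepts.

Answer: REJECT

Steps:
S₀ = ε-closure({0}) = {0,2,4,6,10}
'c' @ 1: {1,3,5,11}  [accepting]
'c' @ 2: {}  — no active states
rest 'bbbaab' ignored (set empty)
after full input: {}  (accept=1 not in)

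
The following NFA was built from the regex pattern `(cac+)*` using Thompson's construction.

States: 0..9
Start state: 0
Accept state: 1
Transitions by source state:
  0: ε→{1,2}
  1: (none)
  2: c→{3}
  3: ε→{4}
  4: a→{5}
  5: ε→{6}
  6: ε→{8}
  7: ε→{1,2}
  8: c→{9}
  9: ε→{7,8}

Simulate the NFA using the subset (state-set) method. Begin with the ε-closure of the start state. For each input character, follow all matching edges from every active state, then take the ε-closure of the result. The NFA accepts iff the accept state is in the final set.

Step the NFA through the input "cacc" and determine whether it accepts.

initial (ε-close {0}): {0,1,2}
'c' @ 1: {3,4}
'a' @ 2: {5,6,8}
'c' @ 3: {1,2,7,8,9}  ✓accept
'c' @ 4: {1,2,3,4,7,8,9}  ✓accept
after full input: {1,2,3,4,7,8,9}  (accept=1 in)

Answer: ACCEPT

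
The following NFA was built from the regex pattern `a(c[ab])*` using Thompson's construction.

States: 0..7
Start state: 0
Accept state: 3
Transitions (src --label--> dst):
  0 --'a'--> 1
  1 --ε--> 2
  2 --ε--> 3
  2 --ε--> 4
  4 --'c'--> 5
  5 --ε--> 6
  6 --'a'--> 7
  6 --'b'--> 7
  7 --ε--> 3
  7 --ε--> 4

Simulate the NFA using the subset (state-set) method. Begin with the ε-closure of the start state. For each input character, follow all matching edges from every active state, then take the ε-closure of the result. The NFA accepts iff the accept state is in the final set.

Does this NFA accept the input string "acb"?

Answer: ACCEPT

Steps:
start: ε-closure({0}) = {0}
'a' @ 1: {1,2,3,4}  (accept∈set)
'c' @ 2: {5,6}
'b' @ 3: {3,4,7}  (accept∈set)
after full input: {3,4,7}  (accept=3 in)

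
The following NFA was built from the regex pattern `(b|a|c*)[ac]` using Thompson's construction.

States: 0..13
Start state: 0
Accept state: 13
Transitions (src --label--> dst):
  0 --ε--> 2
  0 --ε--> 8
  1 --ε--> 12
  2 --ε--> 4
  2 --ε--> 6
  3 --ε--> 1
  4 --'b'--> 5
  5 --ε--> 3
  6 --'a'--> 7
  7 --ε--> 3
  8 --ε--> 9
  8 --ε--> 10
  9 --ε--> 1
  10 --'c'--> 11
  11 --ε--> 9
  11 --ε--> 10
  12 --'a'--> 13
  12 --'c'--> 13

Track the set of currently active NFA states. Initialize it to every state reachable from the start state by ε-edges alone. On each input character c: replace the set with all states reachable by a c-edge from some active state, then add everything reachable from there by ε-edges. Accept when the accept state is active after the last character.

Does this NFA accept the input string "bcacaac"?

start: ε-closure({0}) = {0,1,2,4,6,8,9,10,12}
'b' @ 1: {1,3,5,12}
'c' @ 2: {13}  [accepting]
'a' @ 3: {}  — dead — no transitions
rest 'caac' ignored (set empty)
final: {}; accept 13 not in set

Answer: REJECT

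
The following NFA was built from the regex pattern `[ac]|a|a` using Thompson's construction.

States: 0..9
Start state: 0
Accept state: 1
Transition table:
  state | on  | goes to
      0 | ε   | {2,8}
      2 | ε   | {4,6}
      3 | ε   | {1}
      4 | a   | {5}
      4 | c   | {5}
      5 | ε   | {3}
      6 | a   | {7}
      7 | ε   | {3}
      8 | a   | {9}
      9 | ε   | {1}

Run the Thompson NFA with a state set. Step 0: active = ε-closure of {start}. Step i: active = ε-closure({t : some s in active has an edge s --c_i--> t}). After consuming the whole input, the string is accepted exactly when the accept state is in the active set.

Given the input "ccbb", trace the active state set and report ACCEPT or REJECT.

Answer: REJECT

Trace:
initial (ε-close {0}): {0,2,4,6,8}
'c' @ 1: {1,3,5}  (accept∈set)
'c' @ 2: {}  — state set empty
rest 'bb' ignored (set empty)
after full input: {}  (accept=1 not in)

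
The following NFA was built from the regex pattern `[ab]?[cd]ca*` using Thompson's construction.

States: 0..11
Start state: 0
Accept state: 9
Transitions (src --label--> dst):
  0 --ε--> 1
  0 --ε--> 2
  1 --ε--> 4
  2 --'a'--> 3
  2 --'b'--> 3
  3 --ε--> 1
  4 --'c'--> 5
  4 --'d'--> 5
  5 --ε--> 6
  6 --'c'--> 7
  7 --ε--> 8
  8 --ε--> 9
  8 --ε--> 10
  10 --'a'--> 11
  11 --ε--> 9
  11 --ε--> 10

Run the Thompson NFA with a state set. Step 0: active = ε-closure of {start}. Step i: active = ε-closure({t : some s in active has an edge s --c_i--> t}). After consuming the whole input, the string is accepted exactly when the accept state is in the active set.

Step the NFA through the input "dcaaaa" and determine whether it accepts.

Answer: ACCEPT

Steps:
S₀ = ε-closure({0}) = {0,1,2,4}
'd' @ 1: {5,6}
'c' @ 2: {7,8,9,10}  (accept∈set)
'a' @ 3: {9,10,11}  (accept∈set)
'a' @ 4: {9,10,11}  (accept∈set)
'a' @ 5: {9,10,11}  (accept∈set)
'a' @ 6: {9,10,11}  (accept∈set)
after full input: {9,10,11}  (accept=9 in)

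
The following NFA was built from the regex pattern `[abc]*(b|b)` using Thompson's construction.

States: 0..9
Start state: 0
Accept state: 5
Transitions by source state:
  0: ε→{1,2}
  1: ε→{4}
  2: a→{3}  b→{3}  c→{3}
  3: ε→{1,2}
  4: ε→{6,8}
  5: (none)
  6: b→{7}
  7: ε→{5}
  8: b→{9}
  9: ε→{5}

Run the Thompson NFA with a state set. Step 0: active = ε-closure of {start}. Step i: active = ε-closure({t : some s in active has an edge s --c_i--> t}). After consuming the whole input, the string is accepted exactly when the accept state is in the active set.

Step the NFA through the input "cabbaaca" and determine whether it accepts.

Answer: REJECT

Trace:
initial (ε-close {0}): {0,1,2,4,6,8}
'c' @ 1: {1,2,3,4,6,8}
'a' @ 2: {1,2,3,4,6,8}
'b' @ 3: {1,2,3,4,5,6,7,8,9}  ✓accept
'b' @ 4: {1,2,3,4,5,6,7,8,9}  ✓accept
'a' @ 5: {1,2,3,4,6,8}
'a' @ 6: {1,2,3,4,6,8}
'c' @ 7: {1,2,3,4,6,8}
'a' @ 8: {1,2,3,4,6,8}
final: {1,2,3,4,6,8}; accept 5 not in set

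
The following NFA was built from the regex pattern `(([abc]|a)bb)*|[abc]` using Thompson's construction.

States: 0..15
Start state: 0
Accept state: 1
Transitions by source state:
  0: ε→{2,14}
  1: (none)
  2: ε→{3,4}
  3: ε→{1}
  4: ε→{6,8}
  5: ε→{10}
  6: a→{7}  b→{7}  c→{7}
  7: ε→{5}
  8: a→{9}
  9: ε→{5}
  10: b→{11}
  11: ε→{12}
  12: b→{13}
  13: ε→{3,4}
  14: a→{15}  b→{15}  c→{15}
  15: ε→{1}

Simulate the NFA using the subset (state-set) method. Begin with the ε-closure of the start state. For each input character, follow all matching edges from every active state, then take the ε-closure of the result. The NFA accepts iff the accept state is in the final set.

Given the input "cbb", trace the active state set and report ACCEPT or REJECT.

S₀ = ε-closure({0}) = {0,1,2,3,4,6,8,14}
'c' @ 1: {1,5,7,10,15}  (accept∈set)
'b' @ 2: {11,12}
'b' @ 3: {1,3,4,6,8,13}  (accept∈set)
final: {1,3,4,6,8,13}; accept 1 in set

Answer: ACCEPT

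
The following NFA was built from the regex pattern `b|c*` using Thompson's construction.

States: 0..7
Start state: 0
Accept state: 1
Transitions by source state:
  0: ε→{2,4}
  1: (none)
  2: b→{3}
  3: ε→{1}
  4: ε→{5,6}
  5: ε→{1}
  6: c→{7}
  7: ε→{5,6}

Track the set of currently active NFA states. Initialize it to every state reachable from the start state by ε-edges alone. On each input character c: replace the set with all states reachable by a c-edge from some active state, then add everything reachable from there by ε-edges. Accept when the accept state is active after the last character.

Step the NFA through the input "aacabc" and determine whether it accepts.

Answer: REJECT

Steps:
initial (ε-close {0}): {0,1,2,4,5,6}
'a' @ 1: {}  — dead — no transitions
rest 'acabc' ignored (set empty)
final: {}; accept 1 not in set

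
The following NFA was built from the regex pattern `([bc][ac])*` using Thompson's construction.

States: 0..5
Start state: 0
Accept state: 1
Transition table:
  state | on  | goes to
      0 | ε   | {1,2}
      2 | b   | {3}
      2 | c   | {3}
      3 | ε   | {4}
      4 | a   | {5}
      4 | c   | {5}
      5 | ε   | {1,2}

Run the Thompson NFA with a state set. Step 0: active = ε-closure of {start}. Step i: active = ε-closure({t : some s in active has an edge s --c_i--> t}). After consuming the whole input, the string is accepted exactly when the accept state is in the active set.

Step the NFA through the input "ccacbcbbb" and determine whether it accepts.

Answer: REJECT

Steps:
initial (ε-close {0}): {0,1,2}
'c' @ 1: {3,4}
'c' @ 2: {1,2,5}  ✓accept
'a' @ 3: {}  — no active states
rest 'cbcbbb' ignored (set empty)
after full input: {}  (accept=1 not in)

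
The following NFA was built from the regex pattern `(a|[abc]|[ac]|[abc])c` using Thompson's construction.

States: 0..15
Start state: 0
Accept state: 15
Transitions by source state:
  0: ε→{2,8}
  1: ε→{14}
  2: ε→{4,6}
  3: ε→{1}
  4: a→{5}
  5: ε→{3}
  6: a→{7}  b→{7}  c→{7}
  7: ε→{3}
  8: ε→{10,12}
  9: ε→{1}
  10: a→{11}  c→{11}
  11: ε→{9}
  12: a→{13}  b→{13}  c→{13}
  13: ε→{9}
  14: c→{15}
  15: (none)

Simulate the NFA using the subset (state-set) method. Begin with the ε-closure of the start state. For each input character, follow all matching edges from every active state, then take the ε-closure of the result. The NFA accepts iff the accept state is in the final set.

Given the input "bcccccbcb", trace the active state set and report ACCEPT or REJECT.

Answer: REJECT

Trace:
start: ε-closure({0}) = {0,2,4,6,8,10,12}
'b' @ 1: {1,3,7,9,13,14}
'c' @ 2: {15}  (accept∈set)
'c' @ 3: {}  — state set empty
rest 'cccbcb' ignored (set empty)
after full input: {}  (accept=15 not in)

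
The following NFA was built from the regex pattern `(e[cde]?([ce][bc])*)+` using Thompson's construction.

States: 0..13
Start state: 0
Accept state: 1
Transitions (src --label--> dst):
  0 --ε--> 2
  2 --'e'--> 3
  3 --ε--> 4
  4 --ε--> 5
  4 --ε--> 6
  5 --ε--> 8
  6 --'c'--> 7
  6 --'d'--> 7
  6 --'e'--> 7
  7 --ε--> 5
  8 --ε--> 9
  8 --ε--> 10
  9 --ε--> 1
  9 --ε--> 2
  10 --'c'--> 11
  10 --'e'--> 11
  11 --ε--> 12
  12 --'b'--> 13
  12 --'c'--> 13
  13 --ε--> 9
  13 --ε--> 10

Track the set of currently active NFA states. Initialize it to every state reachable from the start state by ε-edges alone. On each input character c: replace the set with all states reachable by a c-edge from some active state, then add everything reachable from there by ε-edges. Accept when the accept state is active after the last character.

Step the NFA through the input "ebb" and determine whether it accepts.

Answer: REJECT

Steps:
start: ε-closure({0}) = {0,2}
'e' @ 1: {1,2,3,4,5,6,8,9,10}  ✓accept
'b' @ 2: {}  — no active states
rest 'b' ignored (set empty)
after full input: {}  (accept=1 not in)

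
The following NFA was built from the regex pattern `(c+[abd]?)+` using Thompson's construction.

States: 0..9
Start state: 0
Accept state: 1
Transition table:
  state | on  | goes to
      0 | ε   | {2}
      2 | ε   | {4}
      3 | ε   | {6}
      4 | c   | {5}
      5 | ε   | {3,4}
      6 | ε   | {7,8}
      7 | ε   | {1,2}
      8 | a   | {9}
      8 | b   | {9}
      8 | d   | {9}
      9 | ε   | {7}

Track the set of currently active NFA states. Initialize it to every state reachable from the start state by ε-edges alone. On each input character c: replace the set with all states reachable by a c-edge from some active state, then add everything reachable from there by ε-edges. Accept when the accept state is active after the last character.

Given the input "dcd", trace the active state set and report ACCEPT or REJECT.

Answer: REJECT

Derivation:
S₀ = ε-closure({0}) = {0,2,4}
'd' @ 1: {}  — dead — no transitions
rest 'cd' ignored (set empty)
final: {}; accept 1 not in set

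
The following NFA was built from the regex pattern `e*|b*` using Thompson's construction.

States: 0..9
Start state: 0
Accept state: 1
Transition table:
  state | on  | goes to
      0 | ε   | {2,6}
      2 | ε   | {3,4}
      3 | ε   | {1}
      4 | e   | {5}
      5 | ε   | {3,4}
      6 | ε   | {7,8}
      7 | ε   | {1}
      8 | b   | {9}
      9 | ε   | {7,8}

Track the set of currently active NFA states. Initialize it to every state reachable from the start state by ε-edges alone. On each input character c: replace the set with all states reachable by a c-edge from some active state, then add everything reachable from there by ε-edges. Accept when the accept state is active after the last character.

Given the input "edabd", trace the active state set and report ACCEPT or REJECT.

Answer: REJECT

Trace:
S₀ = ε-closure({0}) = {0,1,2,3,4,6,7,8}
'e' @ 1: {1,3,4,5}  [accepting]
'd' @ 2: {}  — no active states
rest 'abd' ignored (set empty)
end set {} — state 1 not in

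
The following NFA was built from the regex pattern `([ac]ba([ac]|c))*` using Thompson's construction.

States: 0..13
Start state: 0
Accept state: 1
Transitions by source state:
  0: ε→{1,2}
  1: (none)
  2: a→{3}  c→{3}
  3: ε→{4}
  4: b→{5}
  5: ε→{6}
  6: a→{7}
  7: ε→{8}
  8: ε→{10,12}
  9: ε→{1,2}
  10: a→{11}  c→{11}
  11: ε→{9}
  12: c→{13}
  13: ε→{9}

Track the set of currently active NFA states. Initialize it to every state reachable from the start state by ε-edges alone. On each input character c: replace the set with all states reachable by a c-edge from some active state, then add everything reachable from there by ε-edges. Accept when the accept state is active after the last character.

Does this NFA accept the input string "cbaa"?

start: ε-closure({0}) = {0,1,2}
'c' @ 1: {3,4}
'b' @ 2: {5,6}
'a' @ 3: {7,8,10,12}
'a' @ 4: {1,2,9,11}  [accepting]
final: {1,2,9,11}; accept 1 in set

Answer: ACCEPT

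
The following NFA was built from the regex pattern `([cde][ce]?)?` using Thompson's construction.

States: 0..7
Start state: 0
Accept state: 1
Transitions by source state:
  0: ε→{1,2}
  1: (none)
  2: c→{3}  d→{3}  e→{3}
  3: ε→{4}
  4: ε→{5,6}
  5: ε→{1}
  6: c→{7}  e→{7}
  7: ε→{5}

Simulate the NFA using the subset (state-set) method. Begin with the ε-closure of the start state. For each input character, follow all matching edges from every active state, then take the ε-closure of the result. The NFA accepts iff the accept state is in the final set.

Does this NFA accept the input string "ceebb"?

start: ε-closure({0}) = {0,1,2}
'c' @ 1: {1,3,4,5,6}  (accept∈set)
'e' @ 2: {1,5,7}  (accept∈set)
'e' @ 3: {}  — state set empty
rest 'bb' ignored (set empty)
after full input: {}  (accept=1 not in)

Answer: REJECT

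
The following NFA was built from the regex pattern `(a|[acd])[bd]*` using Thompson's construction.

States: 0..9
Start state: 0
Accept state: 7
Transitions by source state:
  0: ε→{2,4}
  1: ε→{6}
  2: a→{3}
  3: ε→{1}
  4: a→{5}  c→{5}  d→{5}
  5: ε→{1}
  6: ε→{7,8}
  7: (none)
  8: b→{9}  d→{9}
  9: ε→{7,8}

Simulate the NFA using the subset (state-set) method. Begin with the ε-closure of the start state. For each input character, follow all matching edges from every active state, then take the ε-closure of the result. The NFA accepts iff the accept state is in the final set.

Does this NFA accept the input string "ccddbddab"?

S₀ = ε-closure({0}) = {0,2,4}
'c' @ 1: {1,5,6,7,8}  [accepting]
'c' @ 2: {}  — no active states
rest 'ddbddab' ignored (set empty)
end set {} — state 7 not in

Answer: REJECT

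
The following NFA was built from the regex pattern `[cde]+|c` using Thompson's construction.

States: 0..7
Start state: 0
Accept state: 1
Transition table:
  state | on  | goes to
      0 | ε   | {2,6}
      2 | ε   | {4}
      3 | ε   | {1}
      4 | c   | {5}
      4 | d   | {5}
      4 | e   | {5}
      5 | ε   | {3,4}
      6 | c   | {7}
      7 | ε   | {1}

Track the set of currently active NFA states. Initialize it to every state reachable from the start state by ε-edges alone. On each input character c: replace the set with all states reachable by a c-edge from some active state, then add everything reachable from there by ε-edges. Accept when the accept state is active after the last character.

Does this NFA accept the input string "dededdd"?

Answer: ACCEPT

Trace:
S₀ = ε-closure({0}) = {0,2,4,6}
'd' @ 1: {1,3,4,5}  [accepting]
'e' @ 2: {1,3,4,5}  [accepting]
'd' @ 3: {1,3,4,5}  [accepting]
'e' @ 4: {1,3,4,5}  [accepting]
'd' @ 5: {1,3,4,5}  [accepting]
'd' @ 6: {1,3,4,5}  [accepting]
'd' @ 7: {1,3,4,5}  [accepting]
after full input: {1,3,4,5}  (accept=1 in)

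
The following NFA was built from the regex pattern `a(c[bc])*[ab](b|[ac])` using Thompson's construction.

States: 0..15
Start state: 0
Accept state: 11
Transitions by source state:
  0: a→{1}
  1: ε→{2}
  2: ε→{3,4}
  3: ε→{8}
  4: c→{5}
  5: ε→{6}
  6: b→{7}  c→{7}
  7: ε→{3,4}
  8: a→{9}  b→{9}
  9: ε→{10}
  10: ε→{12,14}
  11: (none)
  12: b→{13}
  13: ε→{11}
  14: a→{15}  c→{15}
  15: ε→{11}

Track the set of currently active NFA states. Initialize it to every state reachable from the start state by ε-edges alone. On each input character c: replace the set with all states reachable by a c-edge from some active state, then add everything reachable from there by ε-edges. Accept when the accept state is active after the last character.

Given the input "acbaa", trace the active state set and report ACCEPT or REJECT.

Answer: ACCEPT

Derivation:
start: ε-closure({0}) = {0}
'a' @ 1: {1,2,3,4,8}
'c' @ 2: {5,6}
'b' @ 3: {3,4,7,8}
'a' @ 4: {9,10,12,14}
'a' @ 5: {11,15}  (accept∈set)
final: {11,15}; accept 11 in set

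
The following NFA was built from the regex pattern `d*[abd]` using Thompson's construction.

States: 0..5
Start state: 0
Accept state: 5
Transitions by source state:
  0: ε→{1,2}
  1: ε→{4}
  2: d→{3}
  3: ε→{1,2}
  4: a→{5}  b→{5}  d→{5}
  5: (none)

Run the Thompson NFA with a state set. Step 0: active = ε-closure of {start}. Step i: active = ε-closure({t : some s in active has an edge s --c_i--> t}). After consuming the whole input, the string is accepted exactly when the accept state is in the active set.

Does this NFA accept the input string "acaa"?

start: ε-closure({0}) = {0,1,2,4}
'a' @ 1: {5}  (accept∈set)
'c' @ 2: {}  — no active states
rest 'aa' ignored (set empty)
after full input: {}  (accept=5 not in)

Answer: REJECT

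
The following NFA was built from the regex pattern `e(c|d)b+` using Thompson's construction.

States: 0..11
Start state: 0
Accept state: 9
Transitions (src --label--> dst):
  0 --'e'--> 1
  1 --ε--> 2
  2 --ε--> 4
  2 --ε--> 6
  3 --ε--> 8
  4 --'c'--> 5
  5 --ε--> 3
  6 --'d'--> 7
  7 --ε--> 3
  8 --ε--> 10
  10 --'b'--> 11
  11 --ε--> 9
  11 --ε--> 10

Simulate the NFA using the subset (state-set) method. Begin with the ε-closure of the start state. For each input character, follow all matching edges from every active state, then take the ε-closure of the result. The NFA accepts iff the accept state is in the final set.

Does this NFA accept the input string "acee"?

Answer: REJECT

Derivation:
start: ε-closure({0}) = {0}
'a' @ 1: {}  — state set empty
rest 'cee' ignored (set empty)
after full input: {}  (accept=9 not in)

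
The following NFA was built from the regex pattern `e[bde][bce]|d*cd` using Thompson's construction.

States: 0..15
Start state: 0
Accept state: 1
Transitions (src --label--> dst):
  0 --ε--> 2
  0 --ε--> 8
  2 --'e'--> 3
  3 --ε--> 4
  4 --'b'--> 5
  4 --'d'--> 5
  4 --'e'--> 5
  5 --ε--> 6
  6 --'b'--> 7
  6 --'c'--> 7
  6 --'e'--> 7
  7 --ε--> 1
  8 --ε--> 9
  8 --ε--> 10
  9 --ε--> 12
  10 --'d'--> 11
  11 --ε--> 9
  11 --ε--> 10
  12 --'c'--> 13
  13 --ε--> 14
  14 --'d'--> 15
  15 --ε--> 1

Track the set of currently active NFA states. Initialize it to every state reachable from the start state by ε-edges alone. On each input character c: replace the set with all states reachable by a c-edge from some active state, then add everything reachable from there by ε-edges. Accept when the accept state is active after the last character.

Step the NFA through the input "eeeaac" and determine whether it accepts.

Answer: REJECT

Derivation:
S₀ = ε-closure({0}) = {0,2,8,9,10,12}
'e' @ 1: {3,4}
'e' @ 2: {5,6}
'e' @ 3: {1,7}  ✓accept
'a' @ 4: {}  — no active states
rest 'ac' ignored (set empty)
end set {} — state 1 not in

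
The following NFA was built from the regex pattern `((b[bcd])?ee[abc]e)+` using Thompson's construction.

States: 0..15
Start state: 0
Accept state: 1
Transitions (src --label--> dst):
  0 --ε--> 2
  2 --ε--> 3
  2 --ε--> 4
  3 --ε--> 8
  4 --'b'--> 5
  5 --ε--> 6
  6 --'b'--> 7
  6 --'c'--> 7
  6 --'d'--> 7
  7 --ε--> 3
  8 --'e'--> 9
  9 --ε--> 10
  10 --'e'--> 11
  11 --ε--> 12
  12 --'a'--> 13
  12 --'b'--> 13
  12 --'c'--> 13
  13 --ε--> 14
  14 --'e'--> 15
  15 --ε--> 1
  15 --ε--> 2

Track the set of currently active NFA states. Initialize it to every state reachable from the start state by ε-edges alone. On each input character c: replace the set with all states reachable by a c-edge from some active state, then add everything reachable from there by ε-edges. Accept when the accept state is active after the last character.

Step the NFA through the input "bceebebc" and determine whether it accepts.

initial (ε-close {0}): {0,2,3,4,8}
'b' @ 1: {5,6}
'c' @ 2: {3,7,8}
'e' @ 3: {9,10}
'e' @ 4: {11,12}
'b' @ 5: {13,14}
'e' @ 6: {1,2,3,4,8,15}  ✓accept
'b' @ 7: {5,6}
'c' @ 8: {3,7,8}
end set {3,7,8} — state 1 not in

Answer: REJECT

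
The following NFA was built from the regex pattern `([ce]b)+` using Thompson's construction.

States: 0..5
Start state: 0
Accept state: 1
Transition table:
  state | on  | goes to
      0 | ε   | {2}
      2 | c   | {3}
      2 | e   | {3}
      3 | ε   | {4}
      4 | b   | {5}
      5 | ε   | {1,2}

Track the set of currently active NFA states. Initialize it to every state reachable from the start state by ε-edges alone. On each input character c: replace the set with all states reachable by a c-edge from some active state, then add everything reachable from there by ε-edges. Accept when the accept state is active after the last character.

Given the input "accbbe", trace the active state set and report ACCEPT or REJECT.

S₀ = ε-closure({0}) = {0,2}
'a' @ 1: {}  — state set empty
rest 'ccbbe' ignored (set empty)
after full input: {}  (accept=1 not in)

Answer: REJECT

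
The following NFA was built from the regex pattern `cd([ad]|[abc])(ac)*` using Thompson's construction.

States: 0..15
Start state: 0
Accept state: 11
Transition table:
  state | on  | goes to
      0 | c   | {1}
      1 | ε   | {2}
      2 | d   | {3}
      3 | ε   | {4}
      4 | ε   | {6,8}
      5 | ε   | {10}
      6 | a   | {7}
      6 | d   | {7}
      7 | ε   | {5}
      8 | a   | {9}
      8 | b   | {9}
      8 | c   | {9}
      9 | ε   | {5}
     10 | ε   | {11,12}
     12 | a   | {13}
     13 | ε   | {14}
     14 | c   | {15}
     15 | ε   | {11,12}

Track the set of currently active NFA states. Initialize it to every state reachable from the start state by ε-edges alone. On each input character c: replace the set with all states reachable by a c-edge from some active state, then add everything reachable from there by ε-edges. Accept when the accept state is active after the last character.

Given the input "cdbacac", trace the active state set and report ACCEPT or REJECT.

S₀ = ε-closure({0}) = {0}
'c' @ 1: {1,2}
'd' @ 2: {3,4,6,8}
'b' @ 3: {5,9,10,11,12}  ✓accept
'a' @ 4: {13,14}
'c' @ 5: {11,12,15}  ✓accept
'a' @ 6: {13,14}
'c' @ 7: {11,12,15}  ✓accept
final: {11,12,15}; accept 11 in set

Answer: ACCEPT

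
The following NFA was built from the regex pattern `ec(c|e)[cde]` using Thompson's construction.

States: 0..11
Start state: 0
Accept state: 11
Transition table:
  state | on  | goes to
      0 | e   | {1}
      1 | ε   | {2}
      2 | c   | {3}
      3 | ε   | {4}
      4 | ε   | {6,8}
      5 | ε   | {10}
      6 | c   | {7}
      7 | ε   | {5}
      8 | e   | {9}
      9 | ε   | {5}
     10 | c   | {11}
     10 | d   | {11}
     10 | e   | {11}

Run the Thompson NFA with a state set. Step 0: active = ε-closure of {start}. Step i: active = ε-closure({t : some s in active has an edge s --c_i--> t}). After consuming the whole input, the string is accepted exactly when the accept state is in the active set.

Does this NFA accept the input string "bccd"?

S₀ = ε-closure({0}) = {0}
'b' @ 1: {}  — dead — no transitions
rest 'ccd' ignored (set empty)
after full input: {}  (accept=11 not in)

Answer: REJECT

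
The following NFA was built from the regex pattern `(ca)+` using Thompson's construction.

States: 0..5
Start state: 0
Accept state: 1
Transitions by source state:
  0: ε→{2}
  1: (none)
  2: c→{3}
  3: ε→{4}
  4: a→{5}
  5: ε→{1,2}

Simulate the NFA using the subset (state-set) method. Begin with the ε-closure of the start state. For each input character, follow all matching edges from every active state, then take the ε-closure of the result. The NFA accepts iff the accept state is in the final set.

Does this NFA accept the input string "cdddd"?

Answer: REJECT

Trace:
S₀ = ε-closure({0}) = {0,2}
'c' @ 1: {3,4}
'd' @ 2: {}  — state set empty
rest 'ddd' ignored (set empty)
end set {} — state 1 not in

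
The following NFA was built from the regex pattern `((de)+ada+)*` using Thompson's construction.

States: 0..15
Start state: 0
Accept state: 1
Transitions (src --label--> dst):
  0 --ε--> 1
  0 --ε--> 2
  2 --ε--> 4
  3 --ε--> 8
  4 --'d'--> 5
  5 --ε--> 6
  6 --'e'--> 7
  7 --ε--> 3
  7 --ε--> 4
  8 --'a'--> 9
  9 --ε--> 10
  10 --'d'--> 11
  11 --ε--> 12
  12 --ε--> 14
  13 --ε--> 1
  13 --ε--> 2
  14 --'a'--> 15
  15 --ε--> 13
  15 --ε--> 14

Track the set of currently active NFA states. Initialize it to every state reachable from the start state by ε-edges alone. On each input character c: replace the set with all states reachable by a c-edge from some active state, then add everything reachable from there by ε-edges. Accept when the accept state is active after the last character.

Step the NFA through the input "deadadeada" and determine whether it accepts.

S₀ = ε-closure({0}) = {0,1,2,4}
'd' @ 1: {5,6}
'e' @ 2: {3,4,7,8}
'a' @ 3: {9,10}
'd' @ 4: {11,12,14}
'a' @ 5: {1,2,4,13,14,15}  (accept∈set)
'd' @ 6: {5,6}
'e' @ 7: {3,4,7,8}
'a' @ 8: {9,10}
'd' @ 9: {11,12,14}
'a' @ 10: {1,2,4,13,14,15}  (accept∈set)
final: {1,2,4,13,14,15}; accept 1 in set

Answer: ACCEPT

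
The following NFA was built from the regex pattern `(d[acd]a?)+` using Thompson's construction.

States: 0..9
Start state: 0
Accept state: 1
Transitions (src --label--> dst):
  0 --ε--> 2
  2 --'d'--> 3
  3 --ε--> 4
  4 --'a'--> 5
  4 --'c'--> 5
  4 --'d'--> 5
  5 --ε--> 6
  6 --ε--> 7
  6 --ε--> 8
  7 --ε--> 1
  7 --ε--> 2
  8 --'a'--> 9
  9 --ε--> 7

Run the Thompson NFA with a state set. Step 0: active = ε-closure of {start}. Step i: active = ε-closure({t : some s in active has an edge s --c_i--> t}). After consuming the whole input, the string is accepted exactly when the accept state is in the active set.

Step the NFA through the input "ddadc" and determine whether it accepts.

Answer: ACCEPT

Steps:
S₀ = ε-closure({0}) = {0,2}
'd' @ 1: {3,4}
'd' @ 2: {1,2,5,6,7,8}  (accept∈set)
'a' @ 3: {1,2,7,9}  (accept∈set)
'd' @ 4: {3,4}
'c' @ 5: {1,2,5,6,7,8}  (accept∈set)
final: {1,2,5,6,7,8}; accept 1 in set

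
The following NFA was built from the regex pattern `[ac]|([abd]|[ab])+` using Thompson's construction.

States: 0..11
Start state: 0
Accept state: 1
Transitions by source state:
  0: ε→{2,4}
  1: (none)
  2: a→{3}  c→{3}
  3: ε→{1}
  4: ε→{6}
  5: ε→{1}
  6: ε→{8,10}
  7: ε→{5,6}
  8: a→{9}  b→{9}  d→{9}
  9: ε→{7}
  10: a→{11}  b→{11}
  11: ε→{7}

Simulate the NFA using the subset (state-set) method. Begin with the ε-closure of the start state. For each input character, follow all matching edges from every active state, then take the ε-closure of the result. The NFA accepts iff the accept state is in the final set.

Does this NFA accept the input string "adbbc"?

Answer: REJECT

Derivation:
initial (ε-close {0}): {0,2,4,6,8,10}
'a' @ 1: {1,3,5,6,7,8,9,10,11}  [accepting]
'd' @ 2: {1,5,6,7,8,9,10}  [accepting]
'b' @ 3: {1,5,6,7,8,9,10,11}  [accepting]
'b' @ 4: {1,5,6,7,8,9,10,11}  [accepting]
'c' @ 5: {}  — dead — no transitions
end set {} — state 1 not in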